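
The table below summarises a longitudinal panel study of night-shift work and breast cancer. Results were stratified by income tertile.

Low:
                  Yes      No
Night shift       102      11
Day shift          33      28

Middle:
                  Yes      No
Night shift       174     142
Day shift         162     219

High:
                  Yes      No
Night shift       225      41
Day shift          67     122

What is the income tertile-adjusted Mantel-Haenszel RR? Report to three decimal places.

RR_MH = Σ(aᵢ·n₀ᵢ/nᵢ) / Σ(cᵢ·n₁ᵢ/nᵢ), with n₁ᵢ = aᵢ+bᵢ (exposed), n₀ᵢ = cᵢ+dᵢ (unexposed), nᵢ = n₁ᵢ+n₀ᵢ.
Stratum 1 (Low): n₁ = 113, n₀ = 61, n = 174; a·n₀/n = 102·61/174 = 35.7586; c·n₁/n = 33·113/174 = 21.4310
Stratum 2 (Middle): n₁ = 316, n₀ = 381, n = 697; a·n₀/n = 174·381/697 = 95.1133; c·n₁/n = 162·316/697 = 73.4462
Stratum 3 (High): n₁ = 266, n₀ = 189, n = 455; a·n₀/n = 225·189/455 = 93.4615; c·n₁/n = 67·266/455 = 39.1692
RR_MH = (35.7586 + 95.1133 + 93.4615) / (21.4310 + 73.4462 + 39.1692) = 224.3335 / 134.0465 = 1.67355

1.674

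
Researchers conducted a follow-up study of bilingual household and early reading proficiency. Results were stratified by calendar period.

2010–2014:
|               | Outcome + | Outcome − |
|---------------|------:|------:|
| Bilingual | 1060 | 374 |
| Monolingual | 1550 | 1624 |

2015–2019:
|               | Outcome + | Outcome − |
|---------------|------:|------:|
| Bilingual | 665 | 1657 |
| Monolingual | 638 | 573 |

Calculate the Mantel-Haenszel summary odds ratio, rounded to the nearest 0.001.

OR_MH = Σ(aᵢdᵢ/nᵢ) / Σ(bᵢcᵢ/nᵢ), where nᵢ is the stratum total.
Stratum 1 (2010–2014): n = 4608; a·d/n = 1060·1624/4608 = 373.5764; b·c/n = 374·1550/4608 = 125.8030
Stratum 2 (2015–2019): n = 3533; a·d/n = 665·573/3533 = 107.8531; b·c/n = 1657·638/3533 = 299.2262
OR_MH = (373.5764 + 107.8531) / (125.8030 + 299.2262) = 481.4295 / 425.0291 = 1.13270

1.133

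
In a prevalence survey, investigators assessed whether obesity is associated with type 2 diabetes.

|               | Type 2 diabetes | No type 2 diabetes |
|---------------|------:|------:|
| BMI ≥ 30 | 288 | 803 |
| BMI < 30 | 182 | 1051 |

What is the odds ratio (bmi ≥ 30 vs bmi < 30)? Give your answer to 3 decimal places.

2.071

Cells: a = 288, b = 803, c = 182, d = 1051.
OR = (a·d)/(b·c) = (288 × 1051) / (803 × 182) = 302688 / 146146 = 2.07113
The odds of type 2 diabetes are about 2.07 times as high in the bmi ≥ 30 group.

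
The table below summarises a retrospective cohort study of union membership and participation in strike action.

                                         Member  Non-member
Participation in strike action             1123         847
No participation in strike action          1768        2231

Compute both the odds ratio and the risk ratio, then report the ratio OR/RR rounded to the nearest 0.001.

Reading the table with exposure as columns: a = 1123 (Member, case), b = 1768 (Member, non-case), c = 847 (Non-member, case), d = 2231.
OR = (1123·2231)/(1768·847) = 2505413/1497496 = 1.67307
Risk in exposed = 1123/2891 = 0.38845; risk in unexposed = 847/3078 = 0.27518; RR = 1.41162
OR/RR = 1.67307 / 1.41162 = 1.18521
The outcome is not rare, so the OR lies further from 1 than the RR.

1.185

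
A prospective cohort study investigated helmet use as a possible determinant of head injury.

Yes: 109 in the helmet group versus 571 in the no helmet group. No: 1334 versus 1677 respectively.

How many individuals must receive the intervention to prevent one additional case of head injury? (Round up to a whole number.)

6

Risk in treated group = 109/1443 = 0.07554; risk in control = 571/2248 = 0.25400.
Absolute risk reduction = 0.25400 − 0.07554 = 0.17847
NNT = 1 / ARR = 1 / 0.17847 = 5.603 → round up → 6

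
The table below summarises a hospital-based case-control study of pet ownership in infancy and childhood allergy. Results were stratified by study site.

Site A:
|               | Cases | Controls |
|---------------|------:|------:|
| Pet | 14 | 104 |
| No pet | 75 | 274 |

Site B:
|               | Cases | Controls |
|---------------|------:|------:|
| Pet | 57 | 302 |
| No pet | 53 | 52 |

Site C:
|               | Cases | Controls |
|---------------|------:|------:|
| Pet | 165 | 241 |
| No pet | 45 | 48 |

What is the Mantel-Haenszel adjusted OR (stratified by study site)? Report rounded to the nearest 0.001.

OR_MH = Σ(aᵢdᵢ/nᵢ) / Σ(bᵢcᵢ/nᵢ), where nᵢ is the stratum total.
Stratum 1 (Site A): n = 467; a·d/n = 14·274/467 = 8.2141; b·c/n = 104·75/467 = 16.7024
Stratum 2 (Site B): n = 464; a·d/n = 57·52/464 = 6.3879; b·c/n = 302·53/464 = 34.4957
Stratum 3 (Site C): n = 499; a·d/n = 165·48/499 = 15.8717; b·c/n = 241·45/499 = 21.7335
OR_MH = (8.2141 + 6.3879 + 15.8717) / (16.7024 + 34.4957 + 21.7335) = 30.4738 / 72.9315 = 0.41784

0.418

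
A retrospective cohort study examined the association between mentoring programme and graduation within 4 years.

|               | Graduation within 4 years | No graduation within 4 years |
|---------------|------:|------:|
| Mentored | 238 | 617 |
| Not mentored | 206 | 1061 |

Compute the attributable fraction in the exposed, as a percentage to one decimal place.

Cells: a = 238, b = 617, c = 206, d = 1061.
Risk in exposed = 238/855 = 0.27836; risk in unexposed = 206/1267 = 0.16259.
RR = 0.27836/0.16259 = 1.71206
AR% = (RR − 1)/RR × 100 = (1.71206 − 1)/1.71206 × 100 = 41.5910%

41.6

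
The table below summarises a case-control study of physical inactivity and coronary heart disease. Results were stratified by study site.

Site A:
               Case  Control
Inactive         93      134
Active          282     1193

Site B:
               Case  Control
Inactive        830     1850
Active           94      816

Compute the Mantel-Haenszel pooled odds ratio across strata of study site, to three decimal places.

OR_MH = Σ(aᵢdᵢ/nᵢ) / Σ(bᵢcᵢ/nᵢ), where nᵢ is the stratum total.
Stratum 1 (Site A): n = 1702; a·d/n = 93·1193/1702 = 65.1874; b·c/n = 134·282/1702 = 22.2021
Stratum 2 (Site B): n = 3590; a·d/n = 830·816/3590 = 188.6574; b·c/n = 1850·94/3590 = 48.4401
OR_MH = (65.1874 + 188.6574) / (22.2021 + 48.4401) = 253.8448 / 70.6422 = 3.59339

3.593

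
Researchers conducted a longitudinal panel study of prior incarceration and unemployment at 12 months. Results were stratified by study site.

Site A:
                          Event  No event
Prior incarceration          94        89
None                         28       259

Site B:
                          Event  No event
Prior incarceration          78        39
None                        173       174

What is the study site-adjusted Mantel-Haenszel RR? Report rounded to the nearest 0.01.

2.12

RR_MH = Σ(aᵢ·n₀ᵢ/nᵢ) / Σ(cᵢ·n₁ᵢ/nᵢ), with n₁ᵢ = aᵢ+bᵢ (exposed), n₀ᵢ = cᵢ+dᵢ (unexposed), nᵢ = n₁ᵢ+n₀ᵢ.
Stratum 1 (Site A): n₁ = 183, n₀ = 287, n = 470; a·n₀/n = 94·287/470 = 57.4000; c·n₁/n = 28·183/470 = 10.9021
Stratum 2 (Site B): n₁ = 117, n₀ = 347, n = 464; a·n₀/n = 78·347/464 = 58.3319; c·n₁/n = 173·117/464 = 43.6228
RR_MH = (57.4000 + 58.3319) / (10.9021 + 43.6228) = 115.7319 / 54.5250 = 2.12255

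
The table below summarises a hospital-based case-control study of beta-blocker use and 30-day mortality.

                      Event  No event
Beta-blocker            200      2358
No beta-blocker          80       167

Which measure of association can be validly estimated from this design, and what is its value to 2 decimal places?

Cells: a = 200, b = 2358, c = 80, d = 167.
This is a hospital-based case-control study: participants were sampled on outcome status, so risks in the source population cannot be estimated directly — relative risk is not valid here. The odds ratio is the appropriate measure.
OR = (a·d)/(b·c) = (200 × 167) / (2358 × 80) = 33400 / 188640 = 0.17706

0.18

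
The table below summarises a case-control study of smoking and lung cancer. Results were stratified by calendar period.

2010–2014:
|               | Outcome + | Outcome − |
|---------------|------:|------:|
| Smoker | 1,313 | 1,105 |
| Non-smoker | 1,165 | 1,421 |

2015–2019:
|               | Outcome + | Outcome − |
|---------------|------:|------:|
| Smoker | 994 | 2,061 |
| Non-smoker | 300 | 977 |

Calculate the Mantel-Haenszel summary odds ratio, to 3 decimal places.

1.493

OR_MH = Σ(aᵢdᵢ/nᵢ) / Σ(bᵢcᵢ/nᵢ), where nᵢ is the stratum total.
Stratum 1 (2010–2014): n = 5004; a·d/n = 1313·1421/5004 = 372.8563; b·c/n = 1105·1165/5004 = 257.2592
Stratum 2 (2015–2019): n = 4332; a·d/n = 994·977/4332 = 224.1777; b·c/n = 2061·300/4332 = 142.7285
OR_MH = (372.8563 + 224.1777) / (257.2592 + 142.7285) = 597.0341 / 399.9877 = 1.49263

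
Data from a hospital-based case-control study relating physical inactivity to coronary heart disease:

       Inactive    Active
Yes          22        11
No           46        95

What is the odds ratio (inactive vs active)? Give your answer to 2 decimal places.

4.13

Reading the table with exposure as columns: a = 22 (Inactive, case), b = 46 (Inactive, non-case), c = 11 (Active, case), d = 95.
OR = (a·d)/(b·c) = (22 × 95) / (46 × 11) = 2090 / 506 = 4.13043
The odds of coronary heart disease are about 4.13 times as high in the inactive group.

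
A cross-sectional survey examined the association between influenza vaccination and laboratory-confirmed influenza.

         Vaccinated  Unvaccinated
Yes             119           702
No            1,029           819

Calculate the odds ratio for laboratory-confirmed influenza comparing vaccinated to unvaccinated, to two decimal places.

0.13

Reading the table with exposure as columns: a = 119 (Vaccinated, case), b = 1029 (Vaccinated, non-case), c = 702 (Unvaccinated, case), d = 819.
OR = (a·d)/(b·c) = (119 × 819) / (1029 × 702) = 97461 / 722358 = 0.13492
Exposure is associated with lower odds of laboratory-confirmed influenza (OR = 0.13 < 1).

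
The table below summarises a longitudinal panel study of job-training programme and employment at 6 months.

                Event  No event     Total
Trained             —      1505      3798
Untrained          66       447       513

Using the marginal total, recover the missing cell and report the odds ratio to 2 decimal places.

The missing cell is in the exposed row: 3798 − 1505 = 2293.
So a = 2293, b = 1505, c = 66, d = 447.
OR = (a·d)/(b·c) = (2293 × 447) / (1505 × 66) = 1024971 / 99330 = 10.31885

10.32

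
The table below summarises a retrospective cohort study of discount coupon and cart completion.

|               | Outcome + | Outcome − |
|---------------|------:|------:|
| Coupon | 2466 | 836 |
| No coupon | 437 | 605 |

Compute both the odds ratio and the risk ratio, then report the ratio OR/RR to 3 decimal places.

Cells: a = 2466, b = 836, c = 437, d = 605.
OR = (2466·605)/(836·437) = 1491930/365332 = 4.08376
Risk in exposed = 2466/3302 = 0.74682; risk in unexposed = 437/1042 = 0.41939; RR = 1.78075
OR/RR = 4.08376 / 1.78075 = 2.29329
The outcome is not rare, so the OR lies further from 1 than the RR.

2.293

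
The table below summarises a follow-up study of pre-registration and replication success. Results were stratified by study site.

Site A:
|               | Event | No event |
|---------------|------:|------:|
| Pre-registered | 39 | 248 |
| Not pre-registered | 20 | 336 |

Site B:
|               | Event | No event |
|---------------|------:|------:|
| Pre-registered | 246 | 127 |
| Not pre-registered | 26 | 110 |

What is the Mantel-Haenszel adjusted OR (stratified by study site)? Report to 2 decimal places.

OR_MH = Σ(aᵢdᵢ/nᵢ) / Σ(bᵢcᵢ/nᵢ), where nᵢ is the stratum total.
Stratum 1 (Site A): n = 643; a·d/n = 39·336/643 = 20.3795; b·c/n = 248·20/643 = 7.7138
Stratum 2 (Site B): n = 509; a·d/n = 246·110/509 = 53.1631; b·c/n = 127·26/509 = 6.4872
OR_MH = (20.3795 + 53.1631) / (7.7138 + 6.4872) = 73.5425 / 14.2011 = 5.17866

5.18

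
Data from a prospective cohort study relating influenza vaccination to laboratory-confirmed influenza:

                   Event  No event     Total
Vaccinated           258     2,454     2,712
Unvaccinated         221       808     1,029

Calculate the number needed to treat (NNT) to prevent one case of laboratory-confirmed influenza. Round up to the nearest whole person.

Risk in treated group = 258/2712 = 0.09513; risk in control = 221/1029 = 0.21477.
Absolute risk reduction = 0.21477 − 0.09513 = 0.11964
NNT = 1 / ARR = 1 / 0.11964 = 8.358 → round up → 9

9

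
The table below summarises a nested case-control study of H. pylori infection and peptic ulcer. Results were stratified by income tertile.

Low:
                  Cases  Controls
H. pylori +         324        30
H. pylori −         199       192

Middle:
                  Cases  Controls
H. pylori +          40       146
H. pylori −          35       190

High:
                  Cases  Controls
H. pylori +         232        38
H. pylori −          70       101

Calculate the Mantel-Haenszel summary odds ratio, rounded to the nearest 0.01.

5.86

OR_MH = Σ(aᵢdᵢ/nᵢ) / Σ(bᵢcᵢ/nᵢ), where nᵢ is the stratum total.
Stratum 1 (Low): n = 745; a·d/n = 324·192/745 = 83.5007; b·c/n = 30·199/745 = 8.0134
Stratum 2 (Middle): n = 411; a·d/n = 40·190/411 = 18.4915; b·c/n = 146·35/411 = 12.4331
Stratum 3 (High): n = 441; a·d/n = 232·101/441 = 53.1338; b·c/n = 38·70/441 = 6.0317
OR_MH = (83.5007 + 18.4915 + 53.1338) / (8.0134 + 12.4331 + 6.0317) = 155.1259 / 26.4783 = 5.85862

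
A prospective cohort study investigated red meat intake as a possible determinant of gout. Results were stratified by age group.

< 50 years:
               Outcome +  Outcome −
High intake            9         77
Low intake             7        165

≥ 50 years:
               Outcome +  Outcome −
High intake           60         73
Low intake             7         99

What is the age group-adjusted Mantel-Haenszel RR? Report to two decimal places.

5.24

RR_MH = Σ(aᵢ·n₀ᵢ/nᵢ) / Σ(cᵢ·n₁ᵢ/nᵢ), with n₁ᵢ = aᵢ+bᵢ (exposed), n₀ᵢ = cᵢ+dᵢ (unexposed), nᵢ = n₁ᵢ+n₀ᵢ.
Stratum 1 (< 50 years): n₁ = 86, n₀ = 172, n = 258; a·n₀/n = 9·172/258 = 6.0000; c·n₁/n = 7·86/258 = 2.3333
Stratum 2 (≥ 50 years): n₁ = 133, n₀ = 106, n = 239; a·n₀/n = 60·106/239 = 26.6109; c·n₁/n = 7·133/239 = 3.8954
RR_MH = (6.0000 + 26.6109) / (2.3333 + 3.8954) = 32.6109 / 6.2287 = 5.23556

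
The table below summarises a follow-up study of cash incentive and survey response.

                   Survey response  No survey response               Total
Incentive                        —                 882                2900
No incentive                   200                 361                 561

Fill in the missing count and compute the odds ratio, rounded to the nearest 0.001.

The missing cell is in the exposed row: 2900 − 882 = 2018.
So a = 2018, b = 882, c = 200, d = 361.
OR = (a·d)/(b·c) = (2018 × 361) / (882 × 200) = 728498 / 176400 = 4.12981

4.130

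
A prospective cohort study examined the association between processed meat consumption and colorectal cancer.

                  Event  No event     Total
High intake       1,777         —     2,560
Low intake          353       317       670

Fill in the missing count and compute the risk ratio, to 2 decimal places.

The missing cell is in the exposed row: 2560 − 1777 = 783.
So a = 1777, b = 783, c = 353, d = 317.
RR = [a/(a+b)] / [c/(c+d)] = (1777/2560) / (353/670) = 0.69414/0.52687 = 1.31749

1.32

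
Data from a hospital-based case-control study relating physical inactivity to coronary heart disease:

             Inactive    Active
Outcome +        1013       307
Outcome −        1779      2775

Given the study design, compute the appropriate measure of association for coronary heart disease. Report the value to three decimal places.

Reading the table with exposure as columns: a = 1013 (Inactive, case), b = 1779 (Inactive, non-case), c = 307 (Active, case), d = 2775.
This is a hospital-based case-control study: participants were sampled on outcome status, so risks in the source population cannot be estimated directly — relative risk is not valid here. The odds ratio is the appropriate measure.
OR = (a·d)/(b·c) = (1013 × 2775) / (1779 × 307) = 2811075 / 546153 = 5.14705

5.147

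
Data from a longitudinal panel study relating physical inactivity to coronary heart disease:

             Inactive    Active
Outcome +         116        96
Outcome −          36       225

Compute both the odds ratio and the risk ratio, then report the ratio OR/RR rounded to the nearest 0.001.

2.960

Reading the table with exposure as columns: a = 116 (Inactive, case), b = 36 (Inactive, non-case), c = 96 (Active, case), d = 225.
OR = (116·225)/(36·96) = 26100/3456 = 7.55208
Risk in exposed = 116/152 = 0.76316; risk in unexposed = 96/321 = 0.29907; RR = 2.55181
OR/RR = 7.55208 / 2.55181 = 2.95950
The outcome is not rare, so the OR lies further from 1 than the RR.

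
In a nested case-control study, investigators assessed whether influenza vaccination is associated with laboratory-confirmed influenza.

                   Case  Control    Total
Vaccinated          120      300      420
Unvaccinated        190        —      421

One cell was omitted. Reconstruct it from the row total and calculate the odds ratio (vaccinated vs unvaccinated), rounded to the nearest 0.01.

The missing cell is in the unexposed row: 421 − 190 = 231.
So a = 120, b = 300, c = 190, d = 231.
OR = (a·d)/(b·c) = (120 × 231) / (300 × 190) = 27720 / 57000 = 0.48632

0.49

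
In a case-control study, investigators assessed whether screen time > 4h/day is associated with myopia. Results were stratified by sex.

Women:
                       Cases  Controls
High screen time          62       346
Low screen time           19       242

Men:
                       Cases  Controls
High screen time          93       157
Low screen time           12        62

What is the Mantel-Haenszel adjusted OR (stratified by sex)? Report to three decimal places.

OR_MH = Σ(aᵢdᵢ/nᵢ) / Σ(bᵢcᵢ/nᵢ), where nᵢ is the stratum total.
Stratum 1 (Women): n = 669; a·d/n = 62·242/669 = 22.4275; b·c/n = 346·19/669 = 9.8266
Stratum 2 (Men): n = 324; a·d/n = 93·62/324 = 17.7963; b·c/n = 157·12/324 = 5.8148
OR_MH = (22.4275 + 17.7963) / (9.8266 + 5.8148) = 40.2238 / 15.6414 = 2.57162

2.572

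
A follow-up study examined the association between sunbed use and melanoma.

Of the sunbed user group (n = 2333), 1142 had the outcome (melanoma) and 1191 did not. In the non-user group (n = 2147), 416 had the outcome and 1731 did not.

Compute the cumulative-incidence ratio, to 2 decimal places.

2.53

From the description: a = 1142, b = 1191, c = 416, d = 1731.
Risk in exposed = 1142/2333 = 0.48950; risk in unexposed = 416/2147 = 0.19376.
RR = 0.48950 / 0.19376 = 2.52633
The risk among the exposed is 2.53 times that among the unexposed.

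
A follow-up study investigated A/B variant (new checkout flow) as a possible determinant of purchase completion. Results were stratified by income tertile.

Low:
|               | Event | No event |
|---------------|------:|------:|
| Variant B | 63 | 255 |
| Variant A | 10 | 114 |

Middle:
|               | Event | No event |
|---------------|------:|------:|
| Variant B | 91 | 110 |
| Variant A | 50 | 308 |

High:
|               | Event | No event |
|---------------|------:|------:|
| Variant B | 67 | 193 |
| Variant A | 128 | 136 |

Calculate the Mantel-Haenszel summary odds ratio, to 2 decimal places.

1.34

OR_MH = Σ(aᵢdᵢ/nᵢ) / Σ(bᵢcᵢ/nᵢ), where nᵢ is the stratum total.
Stratum 1 (Low): n = 442; a·d/n = 63·114/442 = 16.2489; b·c/n = 255·10/442 = 5.7692
Stratum 2 (Middle): n = 559; a·d/n = 91·308/559 = 50.1395; b·c/n = 110·50/559 = 9.8390
Stratum 3 (High): n = 524; a·d/n = 67·136/524 = 17.3893; b·c/n = 193·128/524 = 47.1450
OR_MH = (16.2489 + 50.1395 + 17.3893) / (5.7692 + 9.8390 + 47.1450) = 83.7777 / 62.7533 = 1.33503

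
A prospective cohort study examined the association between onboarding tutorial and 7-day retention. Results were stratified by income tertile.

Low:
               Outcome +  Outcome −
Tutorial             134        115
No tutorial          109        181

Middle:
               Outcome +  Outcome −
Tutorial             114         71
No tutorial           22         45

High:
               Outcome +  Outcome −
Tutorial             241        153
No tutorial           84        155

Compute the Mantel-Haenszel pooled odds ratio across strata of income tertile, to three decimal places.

OR_MH = Σ(aᵢdᵢ/nᵢ) / Σ(bᵢcᵢ/nᵢ), where nᵢ is the stratum total.
Stratum 1 (Low): n = 539; a·d/n = 134·181/539 = 44.9981; b·c/n = 115·109/539 = 23.2560
Stratum 2 (Middle): n = 252; a·d/n = 114·45/252 = 20.3571; b·c/n = 71·22/252 = 6.1984
Stratum 3 (High): n = 633; a·d/n = 241·155/633 = 59.0126; b·c/n = 153·84/633 = 20.3033
OR_MH = (44.9981 + 20.3571 + 59.0126) / (23.2560 + 6.1984 + 20.3033) = 124.3679 / 49.7578 = 2.49947

2.499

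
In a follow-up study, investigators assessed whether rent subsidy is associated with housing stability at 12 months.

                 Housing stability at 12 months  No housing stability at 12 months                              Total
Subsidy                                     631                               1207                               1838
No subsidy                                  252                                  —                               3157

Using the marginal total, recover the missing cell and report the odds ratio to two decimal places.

6.03

The missing cell is in the unexposed row: 3157 − 252 = 2905.
So a = 631, b = 1207, c = 252, d = 2905.
OR = (a·d)/(b·c) = (631 × 2905) / (1207 × 252) = 1833055 / 304164 = 6.02654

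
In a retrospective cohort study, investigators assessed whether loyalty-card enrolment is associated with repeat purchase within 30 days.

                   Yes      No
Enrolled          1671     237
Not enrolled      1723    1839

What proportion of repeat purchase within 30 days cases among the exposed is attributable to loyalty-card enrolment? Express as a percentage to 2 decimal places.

Cells: a = 1671, b = 237, c = 1723, d = 1839.
Risk in exposed = 1671/1908 = 0.87579; risk in unexposed = 1723/3562 = 0.48372.
RR = 0.87579/0.48372 = 1.81053
AR% = (RR − 1)/RR × 100 = (1.81053 − 1)/1.81053 × 100 = 44.7677%

44.77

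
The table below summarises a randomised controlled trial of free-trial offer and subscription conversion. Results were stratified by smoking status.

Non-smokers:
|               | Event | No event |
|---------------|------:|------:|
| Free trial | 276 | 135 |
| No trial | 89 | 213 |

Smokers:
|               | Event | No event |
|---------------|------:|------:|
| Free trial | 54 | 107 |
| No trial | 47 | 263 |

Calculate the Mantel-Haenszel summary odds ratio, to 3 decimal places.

4.090

OR_MH = Σ(aᵢdᵢ/nᵢ) / Σ(bᵢcᵢ/nᵢ), where nᵢ is the stratum total.
Stratum 1 (Non-smokers): n = 713; a·d/n = 276·213/713 = 82.4516; b·c/n = 135·89/713 = 16.8513
Stratum 2 (Smokers): n = 471; a·d/n = 54·263/471 = 30.1529; b·c/n = 107·47/471 = 10.6773
OR_MH = (82.4516 + 30.1529) / (16.8513 + 10.6773) = 112.6045 / 27.5286 = 4.09045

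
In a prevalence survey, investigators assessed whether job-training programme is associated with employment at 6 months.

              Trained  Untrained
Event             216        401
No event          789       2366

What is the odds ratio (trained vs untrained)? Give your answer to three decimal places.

1.615

Reading the table with exposure as columns: a = 216 (Trained, case), b = 789 (Trained, non-case), c = 401 (Untrained, case), d = 2366.
OR = (a·d)/(b·c) = (216 × 2366) / (789 × 401) = 511056 / 316389 = 1.61528
The odds of employment at 6 months are about 1.62 times as high in the trained group.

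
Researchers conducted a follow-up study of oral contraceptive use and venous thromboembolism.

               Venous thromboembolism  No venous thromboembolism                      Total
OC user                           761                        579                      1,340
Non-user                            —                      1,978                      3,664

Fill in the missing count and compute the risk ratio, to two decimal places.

The missing cell is in the unexposed row: 3664 − 1978 = 1686.
So a = 761, b = 579, c = 1686, d = 1978.
RR = [a/(a+b)] / [c/(c+d)] = (761/1340) / (1686/3664) = 0.56791/0.46015 = 1.23418

1.23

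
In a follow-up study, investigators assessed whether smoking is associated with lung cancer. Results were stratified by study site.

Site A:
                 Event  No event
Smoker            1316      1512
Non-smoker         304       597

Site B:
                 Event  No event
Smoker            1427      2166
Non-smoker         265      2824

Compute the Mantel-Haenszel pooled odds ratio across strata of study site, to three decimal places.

OR_MH = Σ(aᵢdᵢ/nᵢ) / Σ(bᵢcᵢ/nᵢ), where nᵢ is the stratum total.
Stratum 1 (Site A): n = 3729; a·d/n = 1316·597/3729 = 210.6870; b·c/n = 1512·304/3729 = 123.2631
Stratum 2 (Site B): n = 6682; a·d/n = 1427·2824/6682 = 603.0901; b·c/n = 2166·265/6682 = 85.9009
OR_MH = (210.6870 + 603.0901) / (123.2631 + 85.9009) = 813.7771 / 209.1640 = 3.89062

3.891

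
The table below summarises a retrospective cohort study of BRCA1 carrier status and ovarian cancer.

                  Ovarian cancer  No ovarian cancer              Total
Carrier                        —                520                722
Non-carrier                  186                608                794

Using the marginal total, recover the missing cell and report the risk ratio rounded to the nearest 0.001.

The missing cell is in the exposed row: 722 − 520 = 202.
So a = 202, b = 520, c = 186, d = 608.
RR = [a/(a+b)] / [c/(c+d)] = (202/722) / (186/794) = 0.27978/0.23426 = 1.19432

1.194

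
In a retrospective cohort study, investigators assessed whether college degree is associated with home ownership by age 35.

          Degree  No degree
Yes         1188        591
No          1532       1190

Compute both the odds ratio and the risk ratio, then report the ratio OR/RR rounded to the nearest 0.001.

1.186

Reading the table with exposure as columns: a = 1188 (Degree, case), b = 1532 (Degree, non-case), c = 591 (No degree, case), d = 1190.
OR = (1188·1190)/(1532·591) = 1413720/905412 = 1.56141
Risk in exposed = 1188/2720 = 0.43676; risk in unexposed = 591/1781 = 0.33184; RR = 1.31621
OR/RR = 1.56141 / 1.31621 = 1.18630
The outcome is not rare, so the OR lies further from 1 than the RR.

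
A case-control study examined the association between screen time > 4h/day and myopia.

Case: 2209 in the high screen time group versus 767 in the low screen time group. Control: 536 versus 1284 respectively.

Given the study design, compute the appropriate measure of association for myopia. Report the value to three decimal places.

From the description: a = 2209, b = 536, c = 767, d = 1284.
This is a case-control study: participants were sampled on outcome status, so risks in the source population cannot be estimated directly — relative risk is not valid here. The odds ratio is the appropriate measure.
OR = (a·d)/(b·c) = (2209 × 1284) / (536 × 767) = 2836356 / 411112 = 6.89923

6.899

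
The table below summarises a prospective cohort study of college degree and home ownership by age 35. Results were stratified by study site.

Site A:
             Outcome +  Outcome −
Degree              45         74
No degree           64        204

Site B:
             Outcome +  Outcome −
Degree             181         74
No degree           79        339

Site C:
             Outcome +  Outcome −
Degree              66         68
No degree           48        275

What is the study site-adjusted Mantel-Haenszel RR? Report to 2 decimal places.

2.99

RR_MH = Σ(aᵢ·n₀ᵢ/nᵢ) / Σ(cᵢ·n₁ᵢ/nᵢ), with n₁ᵢ = aᵢ+bᵢ (exposed), n₀ᵢ = cᵢ+dᵢ (unexposed), nᵢ = n₁ᵢ+n₀ᵢ.
Stratum 1 (Site A): n₁ = 119, n₀ = 268, n = 387; a·n₀/n = 45·268/387 = 31.1628; c·n₁/n = 64·119/387 = 19.6796
Stratum 2 (Site B): n₁ = 255, n₀ = 418, n = 673; a·n₀/n = 181·418/673 = 112.4190; c·n₁/n = 79·255/673 = 29.9331
Stratum 3 (Site C): n₁ = 134, n₀ = 323, n = 457; a·n₀/n = 66·323/457 = 46.6477; c·n₁/n = 48·134/457 = 14.0744
RR_MH = (31.1628 + 112.4190 + 46.6477) / (19.6796 + 29.9331 + 14.0744) = 190.2295 / 63.6871 = 2.98694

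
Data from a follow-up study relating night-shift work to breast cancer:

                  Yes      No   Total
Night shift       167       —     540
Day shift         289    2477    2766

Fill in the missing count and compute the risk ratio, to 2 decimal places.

The missing cell is in the exposed row: 540 − 167 = 373.
So a = 167, b = 373, c = 289, d = 2477.
RR = [a/(a+b)] / [c/(c+d)] = (167/540) / (289/2766) = 0.30926/0.10448 = 2.95990

2.96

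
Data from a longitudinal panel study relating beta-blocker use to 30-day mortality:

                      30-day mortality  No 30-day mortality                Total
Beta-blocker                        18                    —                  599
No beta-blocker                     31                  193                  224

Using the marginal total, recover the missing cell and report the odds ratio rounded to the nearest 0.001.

The missing cell is in the exposed row: 599 − 18 = 581.
So a = 18, b = 581, c = 31, d = 193.
OR = (a·d)/(b·c) = (18 × 193) / (581 × 31) = 3474 / 18011 = 0.19288

0.193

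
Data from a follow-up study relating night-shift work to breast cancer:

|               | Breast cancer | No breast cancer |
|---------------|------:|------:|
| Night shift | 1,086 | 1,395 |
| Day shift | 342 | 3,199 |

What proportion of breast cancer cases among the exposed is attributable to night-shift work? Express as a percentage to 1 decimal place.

Cells: a = 1086, b = 1395, c = 342, d = 3199.
Risk in exposed = 1086/2481 = 0.43773; risk in unexposed = 342/3541 = 0.09658.
RR = 0.43773/0.09658 = 4.53214
AR% = (RR − 1)/RR × 100 = (4.53214 − 1)/4.53214 × 100 = 77.9353%

77.9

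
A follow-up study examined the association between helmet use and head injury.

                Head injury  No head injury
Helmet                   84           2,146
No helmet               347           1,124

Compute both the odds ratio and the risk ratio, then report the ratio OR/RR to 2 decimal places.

Cells: a = 84, b = 2146, c = 347, d = 1124.
OR = (84·1124)/(2146·347) = 94416/744662 = 0.12679
Risk in exposed = 84/2230 = 0.03767; risk in unexposed = 347/1471 = 0.23589; RR = 0.15968
OR/RR = 0.12679 / 0.15968 = 0.79402
The outcome is not rare, so the OR lies further from 1 than the RR.

0.79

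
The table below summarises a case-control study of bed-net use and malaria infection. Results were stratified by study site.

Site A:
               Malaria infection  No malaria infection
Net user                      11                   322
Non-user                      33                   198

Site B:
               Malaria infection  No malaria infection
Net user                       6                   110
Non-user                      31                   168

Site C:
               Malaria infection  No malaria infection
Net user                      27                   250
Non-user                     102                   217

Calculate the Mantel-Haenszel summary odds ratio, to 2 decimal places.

0.23

OR_MH = Σ(aᵢdᵢ/nᵢ) / Σ(bᵢcᵢ/nᵢ), where nᵢ is the stratum total.
Stratum 1 (Site A): n = 564; a·d/n = 11·198/564 = 3.8617; b·c/n = 322·33/564 = 18.8404
Stratum 2 (Site B): n = 315; a·d/n = 6·168/315 = 3.2000; b·c/n = 110·31/315 = 10.8254
Stratum 3 (Site C): n = 596; a·d/n = 27·217/596 = 9.8305; b·c/n = 250·102/596 = 42.7852
OR_MH = (3.8617 + 3.2000 + 9.8305) / (18.8404 + 10.8254 + 42.7852) = 16.8922 / 72.4511 = 0.23315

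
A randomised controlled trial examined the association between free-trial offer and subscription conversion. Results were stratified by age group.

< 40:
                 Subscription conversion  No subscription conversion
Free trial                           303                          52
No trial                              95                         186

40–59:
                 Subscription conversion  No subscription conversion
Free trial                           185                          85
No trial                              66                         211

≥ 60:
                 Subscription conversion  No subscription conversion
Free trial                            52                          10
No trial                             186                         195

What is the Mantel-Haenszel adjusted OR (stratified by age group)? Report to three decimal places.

8.229

OR_MH = Σ(aᵢdᵢ/nᵢ) / Σ(bᵢcᵢ/nᵢ), where nᵢ is the stratum total.
Stratum 1 (< 40): n = 636; a·d/n = 303·186/636 = 88.6132; b·c/n = 52·95/636 = 7.7673
Stratum 2 (40–59): n = 547; a·d/n = 185·211/547 = 71.3620; b·c/n = 85·66/547 = 10.2559
Stratum 3 (≥ 60): n = 443; a·d/n = 52·195/443 = 22.8894; b·c/n = 10·186/443 = 4.1986
OR_MH = (88.6132 + 71.3620 + 22.8894) / (7.7673 + 10.2559 + 4.1986) = 182.8646 / 22.2219 = 8.22903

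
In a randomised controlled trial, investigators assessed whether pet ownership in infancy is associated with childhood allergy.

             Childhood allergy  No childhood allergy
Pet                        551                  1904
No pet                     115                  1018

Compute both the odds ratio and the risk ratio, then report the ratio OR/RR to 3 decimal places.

1.159

Cells: a = 551, b = 1904, c = 115, d = 1018.
OR = (551·1018)/(1904·115) = 560918/218960 = 2.56174
Risk in exposed = 551/2455 = 0.22444; risk in unexposed = 115/1133 = 0.10150; RR = 2.21122
OR/RR = 2.56174 / 2.21122 = 1.15852
The outcome is not rare, so the OR lies further from 1 than the RR.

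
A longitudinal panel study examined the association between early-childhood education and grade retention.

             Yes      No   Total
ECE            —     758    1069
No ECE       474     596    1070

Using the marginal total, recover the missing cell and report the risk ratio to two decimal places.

0.66

The missing cell is in the exposed row: 1069 − 758 = 311.
So a = 311, b = 758, c = 474, d = 596.
RR = [a/(a+b)] / [c/(c+d)] = (311/1069) / (474/1070) = 0.29093/0.44299 = 0.65673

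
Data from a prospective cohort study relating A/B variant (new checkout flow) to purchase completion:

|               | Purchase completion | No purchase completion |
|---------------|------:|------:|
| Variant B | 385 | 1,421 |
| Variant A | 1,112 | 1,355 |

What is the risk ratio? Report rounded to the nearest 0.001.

Cells: a = 385, b = 1421, c = 1112, d = 1355.
Risk in exposed = 385/1806 = 0.21318; risk in unexposed = 1112/2467 = 0.45075.
RR = 0.21318 / 0.45075 = 0.47294
The risk is 53% lower among the exposed than among the unexposed.

0.473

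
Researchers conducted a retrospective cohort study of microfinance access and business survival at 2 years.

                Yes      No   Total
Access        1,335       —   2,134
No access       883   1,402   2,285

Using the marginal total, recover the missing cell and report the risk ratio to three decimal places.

The missing cell is in the exposed row: 2134 − 1335 = 799.
So a = 1335, b = 799, c = 883, d = 1402.
RR = [a/(a+b)] / [c/(c+d)] = (1335/2134) / (883/2285) = 0.62559/0.38643 = 1.61887

1.619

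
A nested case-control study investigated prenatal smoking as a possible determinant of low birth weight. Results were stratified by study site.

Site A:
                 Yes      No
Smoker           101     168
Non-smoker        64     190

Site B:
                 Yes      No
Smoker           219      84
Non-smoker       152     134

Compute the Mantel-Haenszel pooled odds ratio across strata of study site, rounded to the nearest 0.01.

2.05

OR_MH = Σ(aᵢdᵢ/nᵢ) / Σ(bᵢcᵢ/nᵢ), where nᵢ is the stratum total.
Stratum 1 (Site A): n = 523; a·d/n = 101·190/523 = 36.6922; b·c/n = 168·64/523 = 20.5583
Stratum 2 (Site B): n = 589; a·d/n = 219·134/589 = 49.8234; b·c/n = 84·152/589 = 21.6774
OR_MH = (36.6922 + 49.8234) / (20.5583 + 21.6774) = 86.5156 / 42.2357 = 2.04840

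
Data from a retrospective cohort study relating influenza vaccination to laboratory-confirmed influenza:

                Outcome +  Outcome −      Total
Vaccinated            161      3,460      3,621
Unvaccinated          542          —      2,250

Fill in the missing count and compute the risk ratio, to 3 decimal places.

0.185

The missing cell is in the unexposed row: 2250 − 542 = 1708.
So a = 161, b = 3460, c = 542, d = 1708.
RR = [a/(a+b)] / [c/(c+d)] = (161/3621) / (542/2250) = 0.04446/0.24089 = 0.18458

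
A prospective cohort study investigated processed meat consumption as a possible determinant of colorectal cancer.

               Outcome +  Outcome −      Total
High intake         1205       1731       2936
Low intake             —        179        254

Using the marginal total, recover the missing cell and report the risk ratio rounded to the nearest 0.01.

The missing cell is in the unexposed row: 254 − 179 = 75.
So a = 1205, b = 1731, c = 75, d = 179.
RR = [a/(a+b)] / [c/(c+d)] = (1205/2936) / (75/254) = 0.41042/0.29528 = 1.38996

1.39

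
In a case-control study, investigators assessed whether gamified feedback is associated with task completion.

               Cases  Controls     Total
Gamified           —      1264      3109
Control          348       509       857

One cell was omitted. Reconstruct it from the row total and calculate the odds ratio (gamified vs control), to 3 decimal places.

The missing cell is in the exposed row: 3109 − 1264 = 1845.
So a = 1845, b = 1264, c = 348, d = 509.
OR = (a·d)/(b·c) = (1845 × 509) / (1264 × 348) = 939105 / 439872 = 2.13495

2.135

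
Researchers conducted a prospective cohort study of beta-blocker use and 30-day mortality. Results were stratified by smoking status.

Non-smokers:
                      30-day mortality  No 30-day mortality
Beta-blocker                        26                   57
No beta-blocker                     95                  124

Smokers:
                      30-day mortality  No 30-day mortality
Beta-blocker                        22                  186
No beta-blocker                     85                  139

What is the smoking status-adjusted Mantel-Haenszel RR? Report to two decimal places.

RR_MH = Σ(aᵢ·n₀ᵢ/nᵢ) / Σ(cᵢ·n₁ᵢ/nᵢ), with n₁ᵢ = aᵢ+bᵢ (exposed), n₀ᵢ = cᵢ+dᵢ (unexposed), nᵢ = n₁ᵢ+n₀ᵢ.
Stratum 1 (Non-smokers): n₁ = 83, n₀ = 219, n = 302; a·n₀/n = 26·219/302 = 18.8543; c·n₁/n = 95·83/302 = 26.1093
Stratum 2 (Smokers): n₁ = 208, n₀ = 224, n = 432; a·n₀/n = 22·224/432 = 11.4074; c·n₁/n = 85·208/432 = 40.9259
RR_MH = (18.8543 + 11.4074) / (26.1093 + 40.9259) = 30.2617 / 67.0352 = 0.45143

0.45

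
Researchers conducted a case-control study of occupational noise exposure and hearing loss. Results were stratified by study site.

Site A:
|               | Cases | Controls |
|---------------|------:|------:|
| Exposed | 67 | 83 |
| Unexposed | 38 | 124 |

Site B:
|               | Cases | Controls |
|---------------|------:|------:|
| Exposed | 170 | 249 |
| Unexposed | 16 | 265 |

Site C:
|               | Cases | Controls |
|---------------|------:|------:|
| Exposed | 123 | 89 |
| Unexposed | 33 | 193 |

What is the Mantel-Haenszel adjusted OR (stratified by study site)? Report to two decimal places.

OR_MH = Σ(aᵢdᵢ/nᵢ) / Σ(bᵢcᵢ/nᵢ), where nᵢ is the stratum total.
Stratum 1 (Site A): n = 312; a·d/n = 67·124/312 = 26.6282; b·c/n = 83·38/312 = 10.1090
Stratum 2 (Site B): n = 700; a·d/n = 170·265/700 = 64.3571; b·c/n = 249·16/700 = 5.6914
Stratum 3 (Site C): n = 438; a·d/n = 123·193/438 = 54.1986; b·c/n = 89·33/438 = 6.7055
OR_MH = (26.6282 + 64.3571 + 54.1986) / (10.1090 + 5.6914 + 6.7055) = 145.1840 / 22.5059 = 6.45093

6.45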